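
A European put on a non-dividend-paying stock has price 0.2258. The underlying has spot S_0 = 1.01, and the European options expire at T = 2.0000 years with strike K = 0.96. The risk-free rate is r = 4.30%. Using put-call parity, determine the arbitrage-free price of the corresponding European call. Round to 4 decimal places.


Put-call parity: C - P = S_0 * exp(-qT) - K * exp(-rT).
S_0 * exp(-qT) = 1.0100 * 1.00000000 = 1.01000000
K * exp(-rT) = 0.9600 * 0.91759423 = 0.88089046
C = P + S*exp(-qT) - K*exp(-rT)
C = 0.2258 + 1.01000000 - 0.88089046 = 0.3549

Answer: Call price = 0.3549


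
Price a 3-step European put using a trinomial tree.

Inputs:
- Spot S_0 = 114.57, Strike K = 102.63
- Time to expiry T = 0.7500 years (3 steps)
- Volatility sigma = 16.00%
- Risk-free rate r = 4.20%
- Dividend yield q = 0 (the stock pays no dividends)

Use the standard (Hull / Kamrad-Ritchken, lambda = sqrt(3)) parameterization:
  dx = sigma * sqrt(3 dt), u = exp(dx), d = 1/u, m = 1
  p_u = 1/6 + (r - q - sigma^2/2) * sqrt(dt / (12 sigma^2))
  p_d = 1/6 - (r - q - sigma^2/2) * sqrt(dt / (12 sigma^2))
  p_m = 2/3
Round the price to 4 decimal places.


Answer: Price = V(0,0) = 1.2298

Derivation:
dt = T/N = 0.250000; dx = sigma*sqrt(3*dt) = 0.138564
u = exp(dx) = 1.148623; d = 1/u = 0.870607
p_u = 0.193008, p_m = 0.666667, p_d = 0.140325
Discount per step: exp(-r*dt) = 0.989555
Stock lattice S(k, j) with j the centered position index:
  k=0: S(0,+0) = 114.5700
  k=1: S(1,-1) = 99.7455; S(1,+0) = 114.5700; S(1,+1) = 131.5978
  k=2: S(2,-2) = 86.8392; S(2,-1) = 99.7455; S(2,+0) = 114.5700; S(2,+1) = 131.5978; S(2,+2) = 151.1563
  k=3: S(3,-3) = 75.6028; S(3,-2) = 86.8392; S(3,-1) = 99.7455; S(3,+0) = 114.5700; S(3,+1) = 131.5978; S(3,+2) = 151.1563; S(3,+3) = 173.6216
Terminal payoffs V(N, j) = max(K - S_T, 0):
  V(3,-3) = 27.027164; V(3,-2) = 15.790824; V(3,-1) = 2.884502; V(3,+0) = 0.000000; V(3,+1) = 0.000000; V(3,+2) = 0.000000; V(3,+3) = 0.000000
Backward induction: V(k, j) = exp(-r*dt) * [p_u * V(k+1, j+1) + p_m * V(k+1, j) + p_d * V(k+1, j-1)]
  V(2,-2) = exp(-r*dt) * [p_u*2.884502 + p_m*15.790824 + p_d*27.027164] = 14.721150
  V(2,-1) = exp(-r*dt) * [p_u*0.000000 + p_m*2.884502 + p_d*15.790824] = 4.095619
  V(2,+0) = exp(-r*dt) * [p_u*0.000000 + p_m*0.000000 + p_d*2.884502] = 0.400540
  V(2,+1) = exp(-r*dt) * [p_u*0.000000 + p_m*0.000000 + p_d*0.000000] = 0.000000
  V(2,+2) = exp(-r*dt) * [p_u*0.000000 + p_m*0.000000 + p_d*0.000000] = 0.000000
  V(1,-1) = exp(-r*dt) * [p_u*0.400540 + p_m*4.095619 + p_d*14.721150] = 4.822563
  V(1,+0) = exp(-r*dt) * [p_u*0.000000 + p_m*0.400540 + p_d*4.095619] = 0.832953
  V(1,+1) = exp(-r*dt) * [p_u*0.000000 + p_m*0.000000 + p_d*0.400540] = 0.055619
  V(0,+0) = exp(-r*dt) * [p_u*0.055619 + p_m*0.832953 + p_d*4.822563] = 1.229782


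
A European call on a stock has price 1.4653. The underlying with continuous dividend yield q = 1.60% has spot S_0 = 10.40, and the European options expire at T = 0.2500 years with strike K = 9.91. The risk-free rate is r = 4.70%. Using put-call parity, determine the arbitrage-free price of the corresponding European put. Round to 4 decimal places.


Put-call parity: C - P = S_0 * exp(-qT) - K * exp(-rT).
S_0 * exp(-qT) = 10.4000 * 0.99600799 = 10.35848309
K * exp(-rT) = 9.9100 * 0.98831876 = 9.79423893
P = C - S*exp(-qT) + K*exp(-rT)
P = 1.4653 - 10.35848309 + 9.79423893 = 0.9011

Answer: Put price = 0.9011


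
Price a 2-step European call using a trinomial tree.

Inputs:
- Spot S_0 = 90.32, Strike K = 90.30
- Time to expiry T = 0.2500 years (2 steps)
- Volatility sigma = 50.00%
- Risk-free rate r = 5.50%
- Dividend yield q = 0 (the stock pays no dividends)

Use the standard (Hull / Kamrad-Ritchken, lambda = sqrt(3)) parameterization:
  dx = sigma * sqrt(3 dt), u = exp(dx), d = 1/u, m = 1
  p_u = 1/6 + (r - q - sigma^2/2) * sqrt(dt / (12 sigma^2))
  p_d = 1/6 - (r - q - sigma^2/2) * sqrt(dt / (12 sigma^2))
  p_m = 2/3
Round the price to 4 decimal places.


Answer: Price = V(0,0) = 8.2458

Derivation:
dt = T/N = 0.125000; dx = sigma*sqrt(3*dt) = 0.306186
u = exp(dx) = 1.358235; d = 1/u = 0.736250
p_u = 0.152378, p_m = 0.666667, p_d = 0.180955
Discount per step: exp(-r*dt) = 0.993149
Stock lattice S(k, j) with j the centered position index:
  k=0: S(0,+0) = 90.3200
  k=1: S(1,-1) = 66.4981; S(1,+0) = 90.3200; S(1,+1) = 122.6758
  k=2: S(2,-2) = 48.9592; S(2,-1) = 66.4981; S(2,+0) = 90.3200; S(2,+1) = 122.6758; S(2,+2) = 166.6226
Terminal payoffs V(N, j) = max(S_T - K, 0):
  V(2,-2) = 0.000000; V(2,-1) = 0.000000; V(2,+0) = 0.020000; V(2,+1) = 32.375804; V(2,+2) = 76.322597
Backward induction: V(k, j) = exp(-r*dt) * [p_u * V(k+1, j+1) + p_m * V(k+1, j) + p_d * V(k+1, j-1)]
  V(1,-1) = exp(-r*dt) * [p_u*0.020000 + p_m*0.000000 + p_d*0.000000] = 0.003027
  V(1,+0) = exp(-r*dt) * [p_u*32.375804 + p_m*0.020000 + p_d*0.000000] = 4.912801
  V(1,+1) = exp(-r*dt) * [p_u*76.322597 + p_m*32.375804 + p_d*0.020000] = 32.989785
  V(0,+0) = exp(-r*dt) * [p_u*32.989785 + p_m*4.912801 + p_d*0.003027] = 8.245780


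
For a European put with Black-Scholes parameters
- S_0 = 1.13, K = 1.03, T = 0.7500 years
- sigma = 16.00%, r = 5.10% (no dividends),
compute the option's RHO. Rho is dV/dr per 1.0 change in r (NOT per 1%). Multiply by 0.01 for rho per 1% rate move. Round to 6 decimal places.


Answer: Rho = -0.141757

Derivation:
d1 = 1.0140351388; d2 = 0.8754710742
phi(d1) = 0.2385748540; exp(-qT) = 1.0000000000; exp(-rT) = 0.9624722927
N(-d2) = 0.1906588212
Rho = -K*T*exp(-rT)*N(-d2) = -1.0300 * 0.7500 * 0.9624722927 * 0.1906588212 = -0.141757


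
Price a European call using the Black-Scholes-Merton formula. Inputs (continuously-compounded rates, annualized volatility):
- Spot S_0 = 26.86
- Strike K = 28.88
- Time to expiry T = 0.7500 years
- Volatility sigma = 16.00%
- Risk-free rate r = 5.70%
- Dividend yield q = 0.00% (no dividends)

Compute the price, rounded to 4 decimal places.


Answer: Price = 1.1349

Derivation:
d1 = (ln(S/K) + (r - q + 0.5*sigma^2) * T) / (sigma * sqrt(T)) = -0.14550037
d2 = d1 - sigma * sqrt(T) = -0.28406444
exp(-rT) = 0.95815090; exp(-qT) = 1.00000000
C = S_0 * exp(-qT) * N(d1) - K * exp(-rT) * N(d2)
N(d1) = 0.44215791; N(d2) = 0.38818050
C = 26.8600 * 1.00000000 * 0.44215791 - 28.8800 * 0.95815090 * 0.38818050 = 1.1349


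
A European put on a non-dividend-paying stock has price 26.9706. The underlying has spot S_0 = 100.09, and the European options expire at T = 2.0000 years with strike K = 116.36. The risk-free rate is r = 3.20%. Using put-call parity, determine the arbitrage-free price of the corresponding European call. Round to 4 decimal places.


Put-call parity: C - P = S_0 * exp(-qT) - K * exp(-rT).
S_0 * exp(-qT) = 100.0900 * 1.00000000 = 100.09000000
K * exp(-rT) = 116.3600 * 0.93800500 = 109.14626175
C = P + S*exp(-qT) - K*exp(-rT)
C = 26.9706 + 100.09000000 - 109.14626175 = 17.9143

Answer: Call price = 17.9143


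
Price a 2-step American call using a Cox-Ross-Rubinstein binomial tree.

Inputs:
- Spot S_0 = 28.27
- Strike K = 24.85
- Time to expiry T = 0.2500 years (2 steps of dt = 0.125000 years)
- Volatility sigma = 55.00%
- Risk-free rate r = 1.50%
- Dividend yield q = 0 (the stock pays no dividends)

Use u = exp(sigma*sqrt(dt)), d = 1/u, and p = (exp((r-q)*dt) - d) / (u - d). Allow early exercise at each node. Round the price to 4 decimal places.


dt = T/N = 0.125000
u = exp(sigma*sqrt(dt)) = 1.214648; d = 1/u = 0.823284
p = (exp((r-q)*dt) - d) / (u - d) = 0.456334
Discount per step: exp(-r*dt) = 0.998127
Stock lattice S(k, i) with i counting down-moves:
  k=0: S(0,0) = 28.2700
  k=1: S(1,0) = 34.3381; S(1,1) = 23.2742
  k=2: S(2,0) = 41.7087; S(2,1) = 28.2700; S(2,2) = 19.1613
Terminal payoffs V(N, i) = max(S_T - K, 0):
  V(2,0) = 16.858707; V(2,1) = 3.420000; V(2,2) = 0.000000
Backward induction: V(k, i) = exp(-r*dt) * [p * V(k+1, i) + (1-p) * V(k+1, i+1)]; then take max(V_cont, immediate exercise) for American.
  V(1,0) = exp(-r*dt) * [p*16.858707 + (1-p)*3.420000] = 9.534650; exercise = 9.488100; V(1,0) = max -> 9.534650
  V(1,1) = exp(-r*dt) * [p*3.420000 + (1-p)*0.000000] = 1.557740; exercise = 0.000000; V(1,1) = max -> 1.557740
  V(0,0) = exp(-r*dt) * [p*9.534650 + (1-p)*1.557740] = 5.188142; exercise = 3.420000; V(0,0) = max -> 5.188142

Answer: Price = V(0,0) = 5.1881


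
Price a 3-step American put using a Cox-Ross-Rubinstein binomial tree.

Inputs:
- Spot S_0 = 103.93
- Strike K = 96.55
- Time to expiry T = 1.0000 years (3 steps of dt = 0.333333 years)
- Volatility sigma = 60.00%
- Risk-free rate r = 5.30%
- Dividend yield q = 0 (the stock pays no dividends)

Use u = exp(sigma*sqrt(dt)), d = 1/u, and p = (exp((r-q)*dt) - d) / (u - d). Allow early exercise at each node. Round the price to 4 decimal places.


Answer: Price = V(0,0) = 19.5532

Derivation:
dt = T/N = 0.333333
u = exp(sigma*sqrt(dt)) = 1.413982; d = 1/u = 0.707222
p = (exp((r-q)*dt) - d) / (u - d) = 0.439472
Discount per step: exp(-r*dt) = 0.982488
Stock lattice S(k, i) with i counting down-moves:
  k=0: S(0,0) = 103.9300
  k=1: S(1,0) = 146.9552; S(1,1) = 73.5016
  k=2: S(2,0) = 207.7921; S(2,1) = 103.9300; S(2,2) = 51.9820
  k=3: S(3,0) = 293.8143; S(3,1) = 146.9552; S(3,2) = 73.5016; S(3,3) = 36.7628
Terminal payoffs V(N, i) = max(K - S_T, 0):
  V(3,0) = 0.000000; V(3,1) = 0.000000; V(3,2) = 23.048381; V(3,3) = 59.787176
Backward induction: V(k, i) = exp(-r*dt) * [p * V(k+1, i) + (1-p) * V(k+1, i+1)]; then take max(V_cont, immediate exercise) for American.
  V(2,0) = exp(-r*dt) * [p*0.000000 + (1-p)*0.000000] = 0.000000; exercise = 0.000000; V(2,0) = max -> 0.000000
  V(2,1) = exp(-r*dt) * [p*0.000000 + (1-p)*23.048381] = 12.693026; exercise = 0.000000; V(2,1) = max -> 12.693026
  V(2,2) = exp(-r*dt) * [p*23.048381 + (1-p)*59.787176] = 42.877274; exercise = 44.568012; V(2,2) = max -> 44.568012
  V(1,0) = exp(-r*dt) * [p*0.000000 + (1-p)*12.693026] = 6.990205; exercise = 0.000000; V(1,0) = max -> 6.990205
  V(1,1) = exp(-r*dt) * [p*12.693026 + (1-p)*44.568012] = 30.024698; exercise = 23.048381; V(1,1) = max -> 30.024698
  V(0,0) = exp(-r*dt) * [p*6.990205 + (1-p)*30.024698] = 19.553174; exercise = 0.000000; V(0,0) = max -> 19.553174


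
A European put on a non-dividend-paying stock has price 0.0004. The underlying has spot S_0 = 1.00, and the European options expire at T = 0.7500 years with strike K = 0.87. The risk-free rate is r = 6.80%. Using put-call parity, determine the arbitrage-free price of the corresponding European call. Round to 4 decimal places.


Put-call parity: C - P = S_0 * exp(-qT) - K * exp(-rT).
S_0 * exp(-qT) = 1.0000 * 1.00000000 = 1.00000000
K * exp(-rT) = 0.8700 * 0.95027867 = 0.82674244
C = P + S*exp(-qT) - K*exp(-rT)
C = 0.0004 + 1.00000000 - 0.82674244 = 0.1737

Answer: Call price = 0.1737


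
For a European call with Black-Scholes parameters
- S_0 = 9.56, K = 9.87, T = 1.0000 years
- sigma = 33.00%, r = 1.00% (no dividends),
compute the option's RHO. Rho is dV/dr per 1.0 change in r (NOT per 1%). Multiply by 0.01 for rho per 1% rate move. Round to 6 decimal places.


d1 = 0.0985996170; d2 = -0.2314003830
phi(d1) = 0.3970077506; exp(-qT) = 1.0000000000; exp(-rT) = 0.9900498337
N(d2) = 0.4085018838
Rho = K*T*exp(-rT)*N(d2) = 9.8700 * 1.0000 * 0.9900498337 * 0.4085018838 = 3.991795

Answer: Rho = 3.991795


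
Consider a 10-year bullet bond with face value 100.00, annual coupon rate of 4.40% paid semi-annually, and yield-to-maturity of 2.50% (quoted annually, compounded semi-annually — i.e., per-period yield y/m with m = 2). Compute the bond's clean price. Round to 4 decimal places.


Coupon per period c = face * coupon_rate / m = 2.200000
Periods per year m = 2; per-period yield y/m = 0.012500
Number of cashflows N = 20
Cashflows (t years, CF_t, discount factor 1/(1+y/m)^(m*t), PV):
  t = 0.5000: CF_t = 2.200000, DF = 0.987654, PV = 2.172840
  t = 1.0000: CF_t = 2.200000, DF = 0.975461, PV = 2.146014
  t = 1.5000: CF_t = 2.200000, DF = 0.963418, PV = 2.119520
  t = 2.0000: CF_t = 2.200000, DF = 0.951524, PV = 2.093353
  t = 2.5000: CF_t = 2.200000, DF = 0.939777, PV = 2.067510
  t = 3.0000: CF_t = 2.200000, DF = 0.928175, PV = 2.041985
  t = 3.5000: CF_t = 2.200000, DF = 0.916716, PV = 2.016775
  t = 4.0000: CF_t = 2.200000, DF = 0.905398, PV = 1.991877
  t = 4.5000: CF_t = 2.200000, DF = 0.894221, PV = 1.967286
  t = 5.0000: CF_t = 2.200000, DF = 0.883181, PV = 1.942998
  t = 5.5000: CF_t = 2.200000, DF = 0.872277, PV = 1.919010
  t = 6.0000: CF_t = 2.200000, DF = 0.861509, PV = 1.895319
  t = 6.5000: CF_t = 2.200000, DF = 0.850873, PV = 1.871920
  t = 7.0000: CF_t = 2.200000, DF = 0.840368, PV = 1.848810
  t = 7.5000: CF_t = 2.200000, DF = 0.829993, PV = 1.825985
  t = 8.0000: CF_t = 2.200000, DF = 0.819746, PV = 1.803442
  t = 8.5000: CF_t = 2.200000, DF = 0.809626, PV = 1.781177
  t = 9.0000: CF_t = 2.200000, DF = 0.799631, PV = 1.759187
  t = 9.5000: CF_t = 2.200000, DF = 0.789759, PV = 1.737469
  t = 10.0000: CF_t = 102.200000, DF = 0.780009, PV = 79.716874
Price P = sum_t PV_t = 116.719350

Answer: Price = 116.7194


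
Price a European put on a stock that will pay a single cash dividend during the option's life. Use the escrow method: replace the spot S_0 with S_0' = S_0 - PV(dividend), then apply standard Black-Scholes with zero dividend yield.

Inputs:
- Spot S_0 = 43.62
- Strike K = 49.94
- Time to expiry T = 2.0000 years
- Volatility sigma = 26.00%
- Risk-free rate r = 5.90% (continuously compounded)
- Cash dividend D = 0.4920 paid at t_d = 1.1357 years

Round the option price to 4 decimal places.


PV(D) = D * exp(-r * t_d) = 0.4920 * 0.93518931 = 0.46011314
S_0' = S_0 - PV(D) = 43.6200 - 0.46011314 = 43.15988686
d1 = (ln(S_0'/K) + (r + sigma^2/2)*T) / (sigma*sqrt(T)) = 0.10794049
d2 = d1 - sigma*sqrt(T) = -0.25975504
exp(-rT) = 0.88869605
N(-d1) = 0.45702145; N(-d2) = 0.60247363
P = K * exp(-rT) * N(-d2) - S_0' * N(-d1) = 49.9400 * 0.88869605 * 0.60247363 - 43.15988686 * 0.45702145 = 7.0137

Answer: Price = 7.0137


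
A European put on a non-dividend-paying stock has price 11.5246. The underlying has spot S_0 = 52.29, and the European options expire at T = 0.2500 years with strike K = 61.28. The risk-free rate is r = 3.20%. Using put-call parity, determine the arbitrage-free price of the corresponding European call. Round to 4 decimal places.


Answer: Call price = 3.0229

Derivation:
Put-call parity: C - P = S_0 * exp(-qT) - K * exp(-rT).
S_0 * exp(-qT) = 52.2900 * 1.00000000 = 52.29000000
K * exp(-rT) = 61.2800 * 0.99203191 = 60.79171574
C = P + S*exp(-qT) - K*exp(-rT)
C = 11.5246 + 52.29000000 - 60.79171574 = 3.0229


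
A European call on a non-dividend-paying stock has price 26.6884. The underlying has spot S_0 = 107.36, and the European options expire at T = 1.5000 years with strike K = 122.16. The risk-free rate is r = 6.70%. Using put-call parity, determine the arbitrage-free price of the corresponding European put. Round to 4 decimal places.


Put-call parity: C - P = S_0 * exp(-qT) - K * exp(-rT).
S_0 * exp(-qT) = 107.3600 * 1.00000000 = 107.36000000
K * exp(-rT) = 122.1600 * 0.90438511 = 110.47968533
P = C - S*exp(-qT) + K*exp(-rT)
P = 26.6884 - 107.36000000 + 110.47968533 = 29.8081

Answer: Put price = 29.8081


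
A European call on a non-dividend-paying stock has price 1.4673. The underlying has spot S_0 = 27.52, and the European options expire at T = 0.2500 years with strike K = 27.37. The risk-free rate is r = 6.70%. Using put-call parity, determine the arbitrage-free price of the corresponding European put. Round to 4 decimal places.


Answer: Put price = 0.8627

Derivation:
Put-call parity: C - P = S_0 * exp(-qT) - K * exp(-rT).
S_0 * exp(-qT) = 27.5200 * 1.00000000 = 27.52000000
K * exp(-rT) = 27.3700 * 0.98338950 = 26.91537065
P = C - S*exp(-qT) + K*exp(-rT)
P = 1.4673 - 27.52000000 + 26.91537065 = 0.8627


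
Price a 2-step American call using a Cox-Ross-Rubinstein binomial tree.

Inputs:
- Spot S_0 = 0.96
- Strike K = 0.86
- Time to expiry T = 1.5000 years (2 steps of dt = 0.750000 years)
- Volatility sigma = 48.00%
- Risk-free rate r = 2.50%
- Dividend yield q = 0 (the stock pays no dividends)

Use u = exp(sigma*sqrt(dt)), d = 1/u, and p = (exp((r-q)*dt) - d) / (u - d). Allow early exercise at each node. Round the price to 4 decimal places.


Answer: Price = V(0,0) = 0.2750

Derivation:
dt = T/N = 0.750000
u = exp(sigma*sqrt(dt)) = 1.515419; d = 1/u = 0.659883
p = (exp((r-q)*dt) - d) / (u - d) = 0.419671
Discount per step: exp(-r*dt) = 0.981425
Stock lattice S(k, i) with i counting down-moves:
  k=0: S(0,0) = 0.9600
  k=1: S(1,0) = 1.4548; S(1,1) = 0.6335
  k=2: S(2,0) = 2.2046; S(2,1) = 0.9600; S(2,2) = 0.4180
Terminal payoffs V(N, i) = max(S_T - K, 0):
  V(2,0) = 1.344636; V(2,1) = 0.100000; V(2,2) = 0.000000
Backward induction: V(k, i) = exp(-r*dt) * [p * V(k+1, i) + (1-p) * V(k+1, i+1)]; then take max(V_cont, immediate exercise) for American.
  V(1,0) = exp(-r*dt) * [p*1.344636 + (1-p)*0.100000] = 0.610777; exercise = 0.594803; V(1,0) = max -> 0.610777
  V(1,1) = exp(-r*dt) * [p*0.100000 + (1-p)*0.000000] = 0.041188; exercise = 0.000000; V(1,1) = max -> 0.041188
  V(0,0) = exp(-r*dt) * [p*0.610777 + (1-p)*0.041188] = 0.275022; exercise = 0.100000; V(0,0) = max -> 0.275022


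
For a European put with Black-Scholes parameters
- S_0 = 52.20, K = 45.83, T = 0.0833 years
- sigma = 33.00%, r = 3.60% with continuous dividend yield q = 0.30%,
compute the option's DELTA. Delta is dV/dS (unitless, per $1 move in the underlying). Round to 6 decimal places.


Answer: Delta = -0.074504

Derivation:
d1 = 1.4429103838; d2 = 1.3476666438
phi(d1) = 0.1408677572; exp(-qT) = 0.9997501312; exp(-rT) = 0.9970056919
N(-d1) = 0.0745228588
Delta = -exp(-qT) * N(-d1) = -0.9997501312 * 0.0745228588 = -0.074504


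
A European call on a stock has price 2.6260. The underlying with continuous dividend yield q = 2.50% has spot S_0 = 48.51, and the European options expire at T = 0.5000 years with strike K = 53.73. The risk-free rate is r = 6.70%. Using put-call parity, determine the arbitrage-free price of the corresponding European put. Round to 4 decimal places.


Put-call parity: C - P = S_0 * exp(-qT) - K * exp(-rT).
S_0 * exp(-qT) = 48.5100 * 0.98757780 = 47.90739910
K * exp(-rT) = 53.7300 * 0.96705491 = 51.95986038
P = C - S*exp(-qT) + K*exp(-rT)
P = 2.6260 - 47.90739910 + 51.95986038 = 6.6785

Answer: Put price = 6.6785


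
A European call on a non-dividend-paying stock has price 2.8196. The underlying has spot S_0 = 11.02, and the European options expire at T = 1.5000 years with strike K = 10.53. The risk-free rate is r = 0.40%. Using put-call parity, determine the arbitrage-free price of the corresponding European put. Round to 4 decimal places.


Put-call parity: C - P = S_0 * exp(-qT) - K * exp(-rT).
S_0 * exp(-qT) = 11.0200 * 1.00000000 = 11.02000000
K * exp(-rT) = 10.5300 * 0.99401796 = 10.46700916
P = C - S*exp(-qT) + K*exp(-rT)
P = 2.8196 - 11.02000000 + 10.46700916 = 2.2666

Answer: Put price = 2.2666


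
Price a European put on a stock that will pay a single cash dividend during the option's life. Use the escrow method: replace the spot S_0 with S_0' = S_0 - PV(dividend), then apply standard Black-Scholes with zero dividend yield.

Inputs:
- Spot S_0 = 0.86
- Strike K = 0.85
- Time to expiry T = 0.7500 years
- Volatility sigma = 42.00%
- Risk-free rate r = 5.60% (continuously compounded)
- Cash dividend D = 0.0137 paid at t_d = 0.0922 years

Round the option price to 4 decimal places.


Answer: Price = 0.1049

Derivation:
PV(D) = D * exp(-r * t_d) = 0.0137 * 0.99485011 = 0.01362945
S_0' = S_0 - PV(D) = 0.8600 - 0.01362945 = 0.84637055
d1 = (ln(S_0'/K) + (r + sigma^2/2)*T) / (sigma*sqrt(T)) = 0.28557097
d2 = d1 - sigma*sqrt(T) = -0.07815970
exp(-rT) = 0.95886978
N(-d1) = 0.38760337; N(-d2) = 0.53114949
P = K * exp(-rT) * N(-d2) - S_0' * N(-d1) = 0.8500 * 0.95886978 * 0.53114949 - 0.84637055 * 0.38760337 = 0.1049


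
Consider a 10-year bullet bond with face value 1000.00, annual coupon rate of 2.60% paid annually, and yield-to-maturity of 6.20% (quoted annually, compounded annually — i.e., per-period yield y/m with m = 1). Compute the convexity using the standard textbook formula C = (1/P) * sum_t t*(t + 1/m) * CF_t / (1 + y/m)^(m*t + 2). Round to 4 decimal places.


Answer: Convexity = 81.1632

Derivation:
Coupon per period c = face * coupon_rate / m = 26.000000
Periods per year m = 1; per-period yield y/m = 0.062000
Number of cashflows N = 10
Cashflows (t years, CF_t, discount factor 1/(1+y/m)^(m*t), PV):
  t = 1.0000: CF_t = 26.000000, DF = 0.941620, PV = 24.482109
  t = 2.0000: CF_t = 26.000000, DF = 0.886647, PV = 23.052834
  t = 3.0000: CF_t = 26.000000, DF = 0.834885, PV = 21.707000
  t = 4.0000: CF_t = 26.000000, DF = 0.786144, PV = 20.439736
  t = 5.0000: CF_t = 26.000000, DF = 0.740248, PV = 19.246456
  t = 6.0000: CF_t = 26.000000, DF = 0.697032, PV = 18.122840
  t = 7.0000: CF_t = 26.000000, DF = 0.656339, PV = 17.064821
  t = 8.0000: CF_t = 26.000000, DF = 0.618022, PV = 16.068569
  t = 9.0000: CF_t = 26.000000, DF = 0.581942, PV = 15.130480
  t = 10.0000: CF_t = 1026.000000, DF = 0.547968, PV = 562.214696
Price P = sum_t PV_t = 737.529539
Convexity numerator sum_t t*(t + 1/m) * CF_t / (1+y/m)^(m*t + 2):
  t = 1.0000: term = 43.413999
  t = 2.0000: term = 122.638416
  t = 3.0000: term = 230.957468
  t = 4.0000: term = 362.456793
  t = 5.0000: term = 511.944622
  t = 6.0000: term = 674.879917
  t = 7.0000: term = 847.306863
  t = 8.0000: term = 1025.795234
  t = 9.0000: term = 1207.386104
  t = 10.0000: term = 54833.484518
Convexity = (1/P) * sum = 59860.263935 / 737.529539 = 81.163209


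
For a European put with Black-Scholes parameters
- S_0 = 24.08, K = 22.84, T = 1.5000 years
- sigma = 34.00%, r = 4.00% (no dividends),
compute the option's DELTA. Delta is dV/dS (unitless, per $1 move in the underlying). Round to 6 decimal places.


Answer: Delta = -0.315879

Derivation:
d1 = 0.4792552414; d2 = 0.0628419851
phi(d1) = 0.3556595498; exp(-qT) = 1.0000000000; exp(-rT) = 0.9417645336
N(-d1) = 0.3158785297
Delta = -exp(-qT) * N(-d1) = -1.0000000000 * 0.3158785297 = -0.315879


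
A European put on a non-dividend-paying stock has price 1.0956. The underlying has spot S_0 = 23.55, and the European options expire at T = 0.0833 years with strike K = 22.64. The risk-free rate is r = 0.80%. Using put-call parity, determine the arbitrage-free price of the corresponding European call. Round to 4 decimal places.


Put-call parity: C - P = S_0 * exp(-qT) - K * exp(-rT).
S_0 * exp(-qT) = 23.5500 * 1.00000000 = 23.55000000
K * exp(-rT) = 22.6400 * 0.99933382 = 22.62491773
C = P + S*exp(-qT) - K*exp(-rT)
C = 1.0956 + 23.55000000 - 22.62491773 = 2.0207

Answer: Call price = 2.0207


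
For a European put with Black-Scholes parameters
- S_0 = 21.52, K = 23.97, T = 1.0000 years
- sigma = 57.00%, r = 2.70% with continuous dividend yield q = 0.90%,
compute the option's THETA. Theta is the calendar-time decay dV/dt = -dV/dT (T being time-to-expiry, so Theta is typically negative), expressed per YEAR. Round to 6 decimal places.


Answer: Theta = -2.068832

Derivation:
d1 = 0.1274205032; d2 = -0.4425794968
phi(d1) = 0.3957167800; exp(-qT) = 0.9910403788; exp(-rT) = 0.9733612415
Theta = -S*exp(-qT)*phi(d1)*sigma/(2*sqrt(T)) + r*K*exp(-rT)*N(-d2) - q*S*exp(-qT)*N(-d1)
N(-d1) = 0.4493037946; N(-d2) = 0.6709650412; sqrt(T) = 1.0000000000
Term 1 = -21.5200 * 0.9910403788 * 0.3957167800 * 0.5700 / (2 * 1.0000000000) = -2.4052650635
Term 2 = 0.0270 * 23.9700 * 0.9733612415 * 0.6709650412 = 0.4226742008
Term 3 = -0.0090 * 21.5200 * 0.9910403788 * 0.4493037946 = -0.0862414823
Theta = -2.4052650635 + (0.4226742008) + (-0.0862414823) = -2.068832


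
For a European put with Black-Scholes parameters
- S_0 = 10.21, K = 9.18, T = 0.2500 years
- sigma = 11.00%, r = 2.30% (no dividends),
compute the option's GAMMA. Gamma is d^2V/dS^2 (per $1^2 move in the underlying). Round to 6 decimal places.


d1 = 2.0655077735; d2 = 2.0105077735
phi(d1) = 0.0472595885; exp(-qT) = 1.0000000000; exp(-rT) = 0.9942664996
Gamma = exp(-qT) * phi(d1) / (S * sigma * sqrt(T)) = 1.0000000000 * 0.0472595885 / (10.2100 * 0.1100 * 0.5000000000) = 0.084159

Answer: Gamma = 0.084159


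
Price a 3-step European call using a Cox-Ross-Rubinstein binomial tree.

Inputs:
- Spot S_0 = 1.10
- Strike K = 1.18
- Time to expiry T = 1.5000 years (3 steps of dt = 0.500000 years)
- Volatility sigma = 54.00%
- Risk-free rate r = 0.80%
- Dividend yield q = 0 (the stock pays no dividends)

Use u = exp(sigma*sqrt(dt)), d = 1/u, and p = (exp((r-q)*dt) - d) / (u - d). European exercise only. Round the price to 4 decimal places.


Answer: Price = V(0,0) = 0.2833

Derivation:
dt = T/N = 0.500000
u = exp(sigma*sqrt(dt)) = 1.464974; d = 1/u = 0.682606
p = (exp((r-q)*dt) - d) / (u - d) = 0.410807
Discount per step: exp(-r*dt) = 0.996008
Stock lattice S(k, i) with i counting down-moves:
  k=0: S(0,0) = 1.1000
  k=1: S(1,0) = 1.6115; S(1,1) = 0.7509
  k=2: S(2,0) = 2.3608; S(2,1) = 1.1000; S(2,2) = 0.5125
  k=3: S(3,0) = 3.4585; S(3,1) = 1.6115; S(3,2) = 0.7509; S(3,3) = 0.3499
Terminal payoffs V(N, i) = max(S_T - K, 0):
  V(3,0) = 2.278459; V(3,1) = 0.431472; V(3,2) = 0.000000; V(3,3) = 0.000000
Backward induction: V(k, i) = exp(-r*dt) * [p * V(k+1, i) + (1-p) * V(k+1, i+1)].
  V(2,0) = exp(-r*dt) * [p*2.278459 + (1-p)*0.431472] = 1.185475
  V(2,1) = exp(-r*dt) * [p*0.431472 + (1-p)*0.000000] = 0.176544
  V(2,2) = exp(-r*dt) * [p*0.000000 + (1-p)*0.000000] = 0.000000
  V(1,0) = exp(-r*dt) * [p*1.185475 + (1-p)*0.176544] = 0.588660
  V(1,1) = exp(-r*dt) * [p*0.176544 + (1-p)*0.000000] = 0.072236
  V(0,0) = exp(-r*dt) * [p*0.588660 + (1-p)*0.072236] = 0.283251


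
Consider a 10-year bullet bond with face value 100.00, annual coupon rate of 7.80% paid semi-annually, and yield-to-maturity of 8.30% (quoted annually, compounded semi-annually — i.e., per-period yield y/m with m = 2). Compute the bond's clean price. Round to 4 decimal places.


Coupon per period c = face * coupon_rate / m = 3.900000
Periods per year m = 2; per-period yield y/m = 0.041500
Number of cashflows N = 20
Cashflows (t years, CF_t, discount factor 1/(1+y/m)^(m*t), PV):
  t = 0.5000: CF_t = 3.900000, DF = 0.960154, PV = 3.744599
  t = 1.0000: CF_t = 3.900000, DF = 0.921895, PV = 3.595390
  t = 1.5000: CF_t = 3.900000, DF = 0.885161, PV = 3.452127
  t = 2.0000: CF_t = 3.900000, DF = 0.849890, PV = 3.314572
  t = 2.5000: CF_t = 3.900000, DF = 0.816025, PV = 3.182499
  t = 3.0000: CF_t = 3.900000, DF = 0.783510, PV = 3.055688
  t = 3.5000: CF_t = 3.900000, DF = 0.752290, PV = 2.933930
  t = 4.0000: CF_t = 3.900000, DF = 0.722314, PV = 2.817023
  t = 4.5000: CF_t = 3.900000, DF = 0.693532, PV = 2.704775
  t = 5.0000: CF_t = 3.900000, DF = 0.665897, PV = 2.596999
  t = 5.5000: CF_t = 3.900000, DF = 0.639364, PV = 2.493518
  t = 6.0000: CF_t = 3.900000, DF = 0.613887, PV = 2.394161
  t = 6.5000: CF_t = 3.900000, DF = 0.589426, PV = 2.298762
  t = 7.0000: CF_t = 3.900000, DF = 0.565940, PV = 2.207165
  t = 7.5000: CF_t = 3.900000, DF = 0.543389, PV = 2.119217
  t = 8.0000: CF_t = 3.900000, DF = 0.521737, PV = 2.034774
  t = 8.5000: CF_t = 3.900000, DF = 0.500948, PV = 1.953696
  t = 9.0000: CF_t = 3.900000, DF = 0.480987, PV = 1.875848
  t = 9.5000: CF_t = 3.900000, DF = 0.461821, PV = 1.801102
  t = 10.0000: CF_t = 103.900000, DF = 0.443419, PV = 46.071257
Price P = sum_t PV_t = 96.647104

Answer: Price = 96.6471


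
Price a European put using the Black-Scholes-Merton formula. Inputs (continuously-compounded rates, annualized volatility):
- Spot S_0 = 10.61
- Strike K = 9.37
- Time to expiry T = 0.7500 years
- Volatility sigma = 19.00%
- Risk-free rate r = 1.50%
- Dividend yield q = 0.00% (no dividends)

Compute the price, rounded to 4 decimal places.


d1 = (ln(S/K) + (r - q + 0.5*sigma^2) * T) / (sigma * sqrt(T)) = 0.90596198
d2 = d1 - sigma * sqrt(T) = 0.74141715
exp(-rT) = 0.98881304; exp(-qT) = 1.00000000
P = K * exp(-rT) * N(-d2) - S_0 * exp(-qT) * N(-d1)
N(-d1) = 0.18247799; N(-d2) = 0.22922027
P = 9.3700 * 0.98881304 * 0.22922027 - 10.6100 * 1.00000000 * 0.18247799 = 0.1877

Answer: Price = 0.1877


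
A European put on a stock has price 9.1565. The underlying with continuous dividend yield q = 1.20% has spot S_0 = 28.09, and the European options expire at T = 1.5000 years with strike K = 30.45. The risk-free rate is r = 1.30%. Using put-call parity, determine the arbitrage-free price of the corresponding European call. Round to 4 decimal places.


Put-call parity: C - P = S_0 * exp(-qT) - K * exp(-rT).
S_0 * exp(-qT) = 28.0900 * 0.98216103 = 27.58890340
K * exp(-rT) = 30.4500 * 0.98068890 = 29.86197686
C = P + S*exp(-qT) - K*exp(-rT)
C = 9.1565 + 27.58890340 - 29.86197686 = 6.8834

Answer: Call price = 6.8834


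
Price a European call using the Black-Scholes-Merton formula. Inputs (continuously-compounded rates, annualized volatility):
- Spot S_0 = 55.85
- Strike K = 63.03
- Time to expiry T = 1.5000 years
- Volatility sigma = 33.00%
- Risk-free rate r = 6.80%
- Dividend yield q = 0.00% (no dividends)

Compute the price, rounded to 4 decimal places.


d1 = (ln(S/K) + (r - q + 0.5*sigma^2) * T) / (sigma * sqrt(T)) = 0.15521779
d2 = d1 - sigma * sqrt(T) = -0.24894802
exp(-rT) = 0.90302955; exp(-qT) = 1.00000000
C = S_0 * exp(-qT) * N(d1) - K * exp(-rT) * N(d2)
N(d1) = 0.56167519; N(d2) = 0.40170049
C = 55.8500 * 1.00000000 * 0.56167519 - 63.0300 * 0.90302955 * 0.40170049 = 8.5056

Answer: Price = 8.5056


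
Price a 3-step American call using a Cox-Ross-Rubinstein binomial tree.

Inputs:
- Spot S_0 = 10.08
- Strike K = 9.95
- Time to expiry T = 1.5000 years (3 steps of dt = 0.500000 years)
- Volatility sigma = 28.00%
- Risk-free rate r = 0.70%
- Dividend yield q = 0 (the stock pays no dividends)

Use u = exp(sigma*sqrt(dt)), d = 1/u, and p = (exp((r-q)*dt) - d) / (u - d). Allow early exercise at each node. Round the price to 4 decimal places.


dt = T/N = 0.500000
u = exp(sigma*sqrt(dt)) = 1.218950; d = 1/u = 0.820378
p = (exp((r-q)*dt) - d) / (u - d) = 0.459460
Discount per step: exp(-r*dt) = 0.996506
Stock lattice S(k, i) with i counting down-moves:
  k=0: S(0,0) = 10.0800
  k=1: S(1,0) = 12.2870; S(1,1) = 8.2694
  k=2: S(2,0) = 14.9773; S(2,1) = 10.0800; S(2,2) = 6.7840
  k=3: S(3,0) = 18.2565; S(3,1) = 12.2870; S(3,2) = 8.2694; S(3,3) = 5.5655
Terminal payoffs V(N, i) = max(S_T - K, 0):
  V(3,0) = 8.306532; V(3,1) = 2.337017; V(3,2) = 0.000000; V(3,3) = 0.000000
Backward induction: V(k, i) = exp(-r*dt) * [p * V(k+1, i) + (1-p) * V(k+1, i+1)]; then take max(V_cont, immediate exercise) for American.
  V(2,0) = exp(-r*dt) * [p*8.306532 + (1-p)*2.337017] = 5.062024; exercise = 5.027260; V(2,0) = max -> 5.062024
  V(2,1) = exp(-r*dt) * [p*2.337017 + (1-p)*0.000000] = 1.070015; exercise = 0.130000; V(2,1) = max -> 1.070015
  V(2,2) = exp(-r*dt) * [p*0.000000 + (1-p)*0.000000] = 0.000000; exercise = 0.000000; V(2,2) = max -> 0.000000
  V(1,0) = exp(-r*dt) * [p*5.062024 + (1-p)*1.070015] = 2.894038; exercise = 2.337017; V(1,0) = max -> 2.894038
  V(1,1) = exp(-r*dt) * [p*1.070015 + (1-p)*0.000000] = 0.489912; exercise = 0.000000; V(1,1) = max -> 0.489912
  V(0,0) = exp(-r*dt) * [p*2.894038 + (1-p)*0.489912] = 1.588941; exercise = 0.130000; V(0,0) = max -> 1.588941

Answer: Price = V(0,0) = 1.5889


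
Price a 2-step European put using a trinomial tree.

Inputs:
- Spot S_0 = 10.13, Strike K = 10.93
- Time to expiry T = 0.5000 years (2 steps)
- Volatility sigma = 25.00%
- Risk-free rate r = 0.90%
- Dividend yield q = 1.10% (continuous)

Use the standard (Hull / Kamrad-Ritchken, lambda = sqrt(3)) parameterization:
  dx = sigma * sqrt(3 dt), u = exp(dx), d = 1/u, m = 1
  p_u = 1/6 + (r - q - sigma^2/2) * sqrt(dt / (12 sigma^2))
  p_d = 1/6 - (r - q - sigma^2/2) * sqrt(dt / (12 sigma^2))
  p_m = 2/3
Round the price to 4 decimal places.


Answer: Price = V(0,0) = 1.2314

Derivation:
dt = T/N = 0.250000; dx = sigma*sqrt(3*dt) = 0.216506
u = exp(dx) = 1.241731; d = 1/u = 0.805327
p_u = 0.147470, p_m = 0.666667, p_d = 0.185864
Discount per step: exp(-r*dt) = 0.997753
Stock lattice S(k, j) with j the centered position index:
  k=0: S(0,+0) = 10.1300
  k=1: S(1,-1) = 8.1580; S(1,+0) = 10.1300; S(1,+1) = 12.5787
  k=2: S(2,-2) = 6.5698; S(2,-1) = 8.1580; S(2,+0) = 10.1300; S(2,+1) = 12.5787; S(2,+2) = 15.6194
Terminal payoffs V(N, j) = max(K - S_T, 0):
  V(2,-2) = 4.360166; V(2,-1) = 2.772033; V(2,+0) = 0.800000; V(2,+1) = 0.000000; V(2,+2) = 0.000000
Backward induction: V(k, j) = exp(-r*dt) * [p_u * V(k+1, j+1) + p_m * V(k+1, j) + p_d * V(k+1, j-1)]
  V(1,-1) = exp(-r*dt) * [p_u*0.800000 + p_m*2.772033 + p_d*4.360166] = 2.770154
  V(1,+0) = exp(-r*dt) * [p_u*0.000000 + p_m*0.800000 + p_d*2.772033] = 1.046197
  V(1,+1) = exp(-r*dt) * [p_u*0.000000 + p_m*0.000000 + p_d*0.800000] = 0.148357
  V(0,+0) = exp(-r*dt) * [p_u*0.148357 + p_m*1.046197 + p_d*2.770154] = 1.231439


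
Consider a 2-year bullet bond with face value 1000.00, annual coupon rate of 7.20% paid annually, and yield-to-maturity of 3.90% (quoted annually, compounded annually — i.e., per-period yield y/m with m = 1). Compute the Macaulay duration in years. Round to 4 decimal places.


Coupon per period c = face * coupon_rate / m = 72.000000
Periods per year m = 1; per-period yield y/m = 0.039000
Number of cashflows N = 2
Cashflows (t years, CF_t, discount factor 1/(1+y/m)^(m*t), PV):
  t = 1.0000: CF_t = 72.000000, DF = 0.962464, PV = 69.297401
  t = 2.0000: CF_t = 1072.000000, DF = 0.926337, PV = 993.033021
Price P = sum_t PV_t = 1062.330422
Macaulay numerator sum_t t * PV_t:
  t * PV_t at t = 1.0000: 69.297401
  t * PV_t at t = 2.0000: 1986.066042
Macaulay duration D = (sum_t t * PV_t) / P = 2055.363444 / 1062.330422 = 1.934769

Answer: Macaulay duration = 1.9348 years


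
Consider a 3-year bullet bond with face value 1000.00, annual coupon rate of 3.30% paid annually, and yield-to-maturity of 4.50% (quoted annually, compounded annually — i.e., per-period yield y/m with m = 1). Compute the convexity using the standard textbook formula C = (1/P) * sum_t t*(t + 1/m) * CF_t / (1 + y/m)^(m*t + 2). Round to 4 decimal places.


Coupon per period c = face * coupon_rate / m = 33.000000
Periods per year m = 1; per-period yield y/m = 0.045000
Number of cashflows N = 3
Cashflows (t years, CF_t, discount factor 1/(1+y/m)^(m*t), PV):
  t = 1.0000: CF_t = 33.000000, DF = 0.956938, PV = 31.578947
  t = 2.0000: CF_t = 33.000000, DF = 0.915730, PV = 30.219088
  t = 3.0000: CF_t = 1033.000000, DF = 0.876297, PV = 905.214392
Price P = sum_t PV_t = 967.012428
Convexity numerator sum_t t*(t + 1/m) * CF_t / (1+y/m)^(m*t + 2):
  t = 1.0000: term = 57.835576
  t = 2.0000: term = 166.035146
  t = 3.0000: term = 9947.183172
Convexity = (1/P) * sum = 10171.053894 / 967.012428 = 10.518018

Answer: Convexity = 10.5180


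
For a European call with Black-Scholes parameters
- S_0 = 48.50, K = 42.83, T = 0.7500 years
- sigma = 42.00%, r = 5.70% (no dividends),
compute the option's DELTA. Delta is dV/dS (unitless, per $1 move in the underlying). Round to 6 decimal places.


d1 = 0.6412024770; d2 = 0.2774718075
phi(d1) = 0.3248119623; exp(-qT) = 1.0000000000; exp(-rT) = 0.9581508979
N(d1) = 0.7393044298
Delta = exp(-qT) * N(d1) = 1.0000000000 * 0.7393044298 = 0.739304

Answer: Delta = 0.739304


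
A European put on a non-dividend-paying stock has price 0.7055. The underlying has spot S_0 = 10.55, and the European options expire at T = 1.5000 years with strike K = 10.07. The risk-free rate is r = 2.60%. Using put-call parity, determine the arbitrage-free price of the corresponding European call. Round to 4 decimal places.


Put-call parity: C - P = S_0 * exp(-qT) - K * exp(-rT).
S_0 * exp(-qT) = 10.5500 * 1.00000000 = 10.55000000
K * exp(-rT) = 10.0700 * 0.96175071 = 9.68482964
C = P + S*exp(-qT) - K*exp(-rT)
C = 0.7055 + 10.55000000 - 9.68482964 = 1.5707

Answer: Call price = 1.5707


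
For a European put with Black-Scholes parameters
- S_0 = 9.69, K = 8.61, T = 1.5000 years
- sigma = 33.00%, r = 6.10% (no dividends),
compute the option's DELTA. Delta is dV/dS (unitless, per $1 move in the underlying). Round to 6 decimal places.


Answer: Delta = -0.235499

Derivation:
d1 = 0.7208554064; d2 = 0.3166895988
phi(d1) = 0.3076616030; exp(-qT) = 1.0000000000; exp(-rT) = 0.9125613162
N(-d1) = 0.2354992409
Delta = -exp(-qT) * N(-d1) = -1.0000000000 * 0.2354992409 = -0.235499


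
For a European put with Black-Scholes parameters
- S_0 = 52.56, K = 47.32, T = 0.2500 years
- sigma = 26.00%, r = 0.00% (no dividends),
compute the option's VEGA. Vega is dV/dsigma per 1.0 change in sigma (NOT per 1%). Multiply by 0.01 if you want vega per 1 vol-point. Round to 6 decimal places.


Answer: Vega = 7.162963

Derivation:
d1 = 0.8728641159; d2 = 0.7428641159
phi(d1) = 0.2725632953; exp(-qT) = 1.0000000000; exp(-rT) = 1.0000000000
Vega = S * exp(-qT) * phi(d1) * sqrt(T) = 52.5600 * 1.0000000000 * 0.2725632953 * 0.5000000000 = 7.162963


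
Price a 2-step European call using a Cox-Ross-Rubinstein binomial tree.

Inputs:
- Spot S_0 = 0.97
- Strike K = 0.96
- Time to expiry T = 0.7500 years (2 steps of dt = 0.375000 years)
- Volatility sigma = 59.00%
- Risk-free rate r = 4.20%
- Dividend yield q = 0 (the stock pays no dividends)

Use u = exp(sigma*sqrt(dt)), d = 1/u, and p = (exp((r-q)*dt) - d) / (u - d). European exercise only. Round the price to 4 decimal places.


dt = T/N = 0.375000
u = exp(sigma*sqrt(dt)) = 1.435194; d = 1/u = 0.696770
p = (exp((r-q)*dt) - d) / (u - d) = 0.432143
Discount per step: exp(-r*dt) = 0.984373
Stock lattice S(k, i) with i counting down-moves:
  k=0: S(0,0) = 0.9700
  k=1: S(1,0) = 1.3921; S(1,1) = 0.6759
  k=2: S(2,0) = 1.9980; S(2,1) = 0.9700; S(2,2) = 0.4709
Terminal payoffs V(N, i) = max(S_T - K, 0):
  V(2,0) = 1.037987; V(2,1) = 0.010000; V(2,2) = 0.000000
Backward induction: V(k, i) = exp(-r*dt) * [p * V(k+1, i) + (1-p) * V(k+1, i+1)].
  V(1,0) = exp(-r*dt) * [p*1.037987 + (1-p)*0.010000] = 0.447139
  V(1,1) = exp(-r*dt) * [p*0.010000 + (1-p)*0.000000] = 0.004254
  V(0,0) = exp(-r*dt) * [p*0.447139 + (1-p)*0.004254] = 0.192587

Answer: Price = V(0,0) = 0.1926


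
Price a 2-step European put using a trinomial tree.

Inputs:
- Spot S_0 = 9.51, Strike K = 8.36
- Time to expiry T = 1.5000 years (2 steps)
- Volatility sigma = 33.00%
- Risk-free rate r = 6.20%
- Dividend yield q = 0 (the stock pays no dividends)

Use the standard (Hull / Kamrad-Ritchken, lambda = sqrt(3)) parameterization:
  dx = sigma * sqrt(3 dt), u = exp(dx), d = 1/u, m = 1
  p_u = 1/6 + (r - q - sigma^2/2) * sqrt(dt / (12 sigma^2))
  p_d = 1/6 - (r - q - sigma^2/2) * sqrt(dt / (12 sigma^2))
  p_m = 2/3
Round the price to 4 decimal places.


dt = T/N = 0.750000; dx = sigma*sqrt(3*dt) = 0.495000
u = exp(dx) = 1.640498; d = 1/u = 0.609571
p_u = 0.172386, p_m = 0.666667, p_d = 0.160947
Discount per step: exp(-r*dt) = 0.954565
Stock lattice S(k, j) with j the centered position index:
  k=0: S(0,+0) = 9.5100
  k=1: S(1,-1) = 5.7970; S(1,+0) = 9.5100; S(1,+1) = 15.6011
  k=2: S(2,-2) = 3.5337; S(2,-1) = 5.7970; S(2,+0) = 9.5100; S(2,+1) = 15.6011; S(2,+2) = 25.5936
Terminal payoffs V(N, j) = max(K - S_T, 0):
  V(2,-2) = 4.826306; V(2,-1) = 2.562981; V(2,+0) = 0.000000; V(2,+1) = 0.000000; V(2,+2) = 0.000000
Backward induction: V(k, j) = exp(-r*dt) * [p_u * V(k+1, j+1) + p_m * V(k+1, j) + p_d * V(k+1, j-1)]
  V(1,-1) = exp(-r*dt) * [p_u*0.000000 + p_m*2.562981 + p_d*4.826306] = 2.372506
  V(1,+0) = exp(-r*dt) * [p_u*0.000000 + p_m*0.000000 + p_d*2.562981] = 0.393762
  V(1,+1) = exp(-r*dt) * [p_u*0.000000 + p_m*0.000000 + p_d*0.000000] = 0.000000
  V(0,+0) = exp(-r*dt) * [p_u*0.000000 + p_m*0.393762 + p_d*2.372506] = 0.615079

Answer: Price = V(0,0) = 0.6151


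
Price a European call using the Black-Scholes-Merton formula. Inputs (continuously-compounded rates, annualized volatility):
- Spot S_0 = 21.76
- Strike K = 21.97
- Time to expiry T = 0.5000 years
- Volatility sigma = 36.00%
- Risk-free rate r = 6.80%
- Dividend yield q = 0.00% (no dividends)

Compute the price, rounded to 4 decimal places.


Answer: Price = 2.4495

Derivation:
d1 = (ln(S/K) + (r - q + 0.5*sigma^2) * T) / (sigma * sqrt(T)) = 0.22311394
d2 = d1 - sigma * sqrt(T) = -0.03144451
exp(-rT) = 0.96657150; exp(-qT) = 1.00000000
C = S_0 * exp(-qT) * N(d1) - K * exp(-rT) * N(d2)
N(d1) = 0.58827658; N(d2) = 0.48745752
C = 21.7600 * 1.00000000 * 0.58827658 - 21.9700 * 0.96657150 * 0.48745752 = 2.4495
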